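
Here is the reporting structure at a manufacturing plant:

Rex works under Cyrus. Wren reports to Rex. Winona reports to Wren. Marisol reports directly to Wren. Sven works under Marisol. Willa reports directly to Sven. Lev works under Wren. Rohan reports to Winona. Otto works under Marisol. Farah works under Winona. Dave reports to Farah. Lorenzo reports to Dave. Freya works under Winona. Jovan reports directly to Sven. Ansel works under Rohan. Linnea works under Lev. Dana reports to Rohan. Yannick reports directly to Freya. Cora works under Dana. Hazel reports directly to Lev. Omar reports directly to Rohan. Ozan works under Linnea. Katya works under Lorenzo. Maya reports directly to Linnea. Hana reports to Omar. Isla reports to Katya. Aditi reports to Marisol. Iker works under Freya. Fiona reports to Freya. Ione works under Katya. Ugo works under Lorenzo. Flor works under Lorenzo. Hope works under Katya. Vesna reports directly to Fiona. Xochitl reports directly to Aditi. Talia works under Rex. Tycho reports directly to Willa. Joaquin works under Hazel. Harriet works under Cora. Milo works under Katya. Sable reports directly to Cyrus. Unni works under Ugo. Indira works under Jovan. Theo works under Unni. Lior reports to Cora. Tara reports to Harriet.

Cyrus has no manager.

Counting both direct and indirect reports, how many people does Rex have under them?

44

Rex directly manages Wren, Talia. Under Wren: Lev, Hazel, Joaquin, Linnea, Maya, Ozan, Marisol, Aditi, Xochitl, Otto, Sven, Jovan, Indira, Willa, Tycho, Winona, Freya, Fiona, Vesna, Iker, Yannick, Farah, Dave, Lorenzo, Flor, Ugo, Unni, Theo, Katya, Milo, Hope, Ione, Isla, Rohan, Omar, Hana, Dana, Cora, Lior, Harriet, Tara, Ansel (42). Talia has no reports. So Rex's organization is 2 direct reports plus everyone under them: 43 + 1 = 44.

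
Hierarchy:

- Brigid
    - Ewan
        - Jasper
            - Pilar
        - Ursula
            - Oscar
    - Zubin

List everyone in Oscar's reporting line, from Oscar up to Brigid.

Oscar reports to Ursula. Ursula reports to Ewan. Ewan reports to Brigid. Brigid is at the top.

Oscar -> Ursula -> Ewan -> Brigid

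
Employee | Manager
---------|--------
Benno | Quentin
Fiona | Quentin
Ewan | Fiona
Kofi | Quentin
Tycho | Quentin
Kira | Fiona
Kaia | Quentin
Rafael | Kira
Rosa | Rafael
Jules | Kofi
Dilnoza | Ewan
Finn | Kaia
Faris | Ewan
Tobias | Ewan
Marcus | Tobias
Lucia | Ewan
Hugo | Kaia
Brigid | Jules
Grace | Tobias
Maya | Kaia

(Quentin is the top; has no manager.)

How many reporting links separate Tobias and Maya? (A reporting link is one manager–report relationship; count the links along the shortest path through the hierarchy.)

5

Tobias is 3 levels below Quentin, and Maya is 2 levels below Quentin (their lowest common manager). The shortest path runs up from Tobias to Quentin and back down to Maya: 3 + 2 = 5 links.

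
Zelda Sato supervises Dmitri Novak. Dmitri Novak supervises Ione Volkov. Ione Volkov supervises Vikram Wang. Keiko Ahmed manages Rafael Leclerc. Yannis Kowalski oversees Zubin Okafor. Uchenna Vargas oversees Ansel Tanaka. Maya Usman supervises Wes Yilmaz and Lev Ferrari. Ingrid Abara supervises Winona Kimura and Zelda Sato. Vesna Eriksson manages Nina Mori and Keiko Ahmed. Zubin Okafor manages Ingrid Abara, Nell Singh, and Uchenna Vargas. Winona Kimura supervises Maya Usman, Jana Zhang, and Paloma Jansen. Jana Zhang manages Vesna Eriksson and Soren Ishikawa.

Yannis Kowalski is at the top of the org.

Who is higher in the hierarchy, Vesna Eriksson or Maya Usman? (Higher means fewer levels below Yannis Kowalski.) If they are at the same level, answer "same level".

Vesna Eriksson is 5 levels below Yannis Kowalski; Maya Usman is 4. Maya Usman is higher.

Maya Usman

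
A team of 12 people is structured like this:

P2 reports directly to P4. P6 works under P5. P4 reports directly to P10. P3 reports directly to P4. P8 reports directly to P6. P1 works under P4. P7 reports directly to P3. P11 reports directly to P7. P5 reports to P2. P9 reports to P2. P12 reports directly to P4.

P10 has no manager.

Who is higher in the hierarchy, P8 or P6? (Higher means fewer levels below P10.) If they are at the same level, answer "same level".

P8 is 5 levels below P10; P6 is 4. P6 is higher.

P6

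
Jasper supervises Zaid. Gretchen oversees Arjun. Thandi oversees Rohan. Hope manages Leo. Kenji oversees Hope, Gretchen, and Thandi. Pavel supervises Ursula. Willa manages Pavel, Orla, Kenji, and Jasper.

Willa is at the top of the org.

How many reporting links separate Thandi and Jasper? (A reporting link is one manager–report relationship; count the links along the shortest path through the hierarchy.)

3

Thandi is 2 levels below Willa, and Jasper is 1 level below Willa (their lowest common manager). The shortest path runs up from Thandi to Willa and back down to Jasper: 2 + 1 = 3 links.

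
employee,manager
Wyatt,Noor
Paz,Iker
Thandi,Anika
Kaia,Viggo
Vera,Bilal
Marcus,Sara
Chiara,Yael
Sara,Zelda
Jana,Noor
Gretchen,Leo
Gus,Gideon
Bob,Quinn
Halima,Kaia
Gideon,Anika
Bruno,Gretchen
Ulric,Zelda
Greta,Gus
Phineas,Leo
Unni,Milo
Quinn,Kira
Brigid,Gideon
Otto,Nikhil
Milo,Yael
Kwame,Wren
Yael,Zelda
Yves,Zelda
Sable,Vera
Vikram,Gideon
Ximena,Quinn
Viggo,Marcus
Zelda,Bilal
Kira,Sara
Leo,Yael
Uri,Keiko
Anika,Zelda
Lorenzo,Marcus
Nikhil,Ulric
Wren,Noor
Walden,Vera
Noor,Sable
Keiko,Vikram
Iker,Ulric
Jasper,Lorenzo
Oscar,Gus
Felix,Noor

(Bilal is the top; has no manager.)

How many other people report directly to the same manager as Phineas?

Phineas reports to Leo. Leo's other direct reports are Gretchen — 1 peer.

1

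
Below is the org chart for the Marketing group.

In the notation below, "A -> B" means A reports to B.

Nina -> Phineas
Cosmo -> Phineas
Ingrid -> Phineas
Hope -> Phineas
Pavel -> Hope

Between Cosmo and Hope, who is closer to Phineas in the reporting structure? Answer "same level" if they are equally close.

same level

Both Cosmo and Hope are 1 level below Phineas.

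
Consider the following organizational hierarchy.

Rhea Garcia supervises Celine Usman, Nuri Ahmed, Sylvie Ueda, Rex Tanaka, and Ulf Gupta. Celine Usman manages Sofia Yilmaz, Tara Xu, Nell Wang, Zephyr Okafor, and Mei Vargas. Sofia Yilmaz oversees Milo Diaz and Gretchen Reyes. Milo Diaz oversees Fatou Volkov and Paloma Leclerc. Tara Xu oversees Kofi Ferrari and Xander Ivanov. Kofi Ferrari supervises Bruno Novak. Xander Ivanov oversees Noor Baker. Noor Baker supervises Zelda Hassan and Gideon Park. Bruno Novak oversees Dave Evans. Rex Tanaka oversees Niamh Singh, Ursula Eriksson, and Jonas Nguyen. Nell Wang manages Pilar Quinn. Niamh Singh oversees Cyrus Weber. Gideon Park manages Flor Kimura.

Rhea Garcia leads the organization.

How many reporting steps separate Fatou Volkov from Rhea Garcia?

4

Chain from Fatou Volkov up to Rhea Garcia: Fatou Volkov → Milo Diaz → Sofia Yilmaz → Celine Usman → Rhea Garcia. That is 4 steps up, so Fatou Volkov is 4 levels below Rhea Garcia.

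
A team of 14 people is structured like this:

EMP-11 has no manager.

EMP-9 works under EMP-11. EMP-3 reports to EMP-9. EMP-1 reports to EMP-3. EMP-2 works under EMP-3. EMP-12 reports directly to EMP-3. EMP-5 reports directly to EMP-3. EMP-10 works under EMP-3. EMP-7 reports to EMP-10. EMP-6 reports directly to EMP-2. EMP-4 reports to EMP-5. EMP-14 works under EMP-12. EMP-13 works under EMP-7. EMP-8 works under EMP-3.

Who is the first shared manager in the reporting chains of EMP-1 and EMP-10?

EMP-3

EMP-1's chain of managers is EMP-3, EMP-9, EMP-11. EMP-10's chain of managers is EMP-3, EMP-9, EMP-11. The first manager that appears in both chains is EMP-3.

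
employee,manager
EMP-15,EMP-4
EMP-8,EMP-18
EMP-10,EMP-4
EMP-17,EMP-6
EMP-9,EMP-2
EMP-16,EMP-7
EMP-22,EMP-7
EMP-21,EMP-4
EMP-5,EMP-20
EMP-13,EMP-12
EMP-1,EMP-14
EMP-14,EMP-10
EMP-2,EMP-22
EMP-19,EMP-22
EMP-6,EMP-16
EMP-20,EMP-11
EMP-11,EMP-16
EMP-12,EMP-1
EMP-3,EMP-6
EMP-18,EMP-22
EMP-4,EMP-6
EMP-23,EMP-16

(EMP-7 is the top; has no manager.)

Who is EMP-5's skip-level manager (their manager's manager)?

EMP-5 reports to EMP-20, and EMP-20 reports to EMP-11. So EMP-5's skip-level manager is EMP-11.

EMP-11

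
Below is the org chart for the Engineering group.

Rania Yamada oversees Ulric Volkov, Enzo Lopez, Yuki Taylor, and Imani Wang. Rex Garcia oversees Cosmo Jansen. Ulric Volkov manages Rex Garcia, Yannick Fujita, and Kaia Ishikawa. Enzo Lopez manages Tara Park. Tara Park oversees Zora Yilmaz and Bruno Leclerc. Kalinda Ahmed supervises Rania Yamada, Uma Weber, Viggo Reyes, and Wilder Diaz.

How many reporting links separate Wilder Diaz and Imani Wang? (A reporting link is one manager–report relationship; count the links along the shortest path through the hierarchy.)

3

Wilder Diaz is 1 level below Kalinda Ahmed, and Imani Wang is 2 levels below Kalinda Ahmed (their lowest common manager). The shortest path runs up from Wilder Diaz to Kalinda Ahmed and back down to Imani Wang: 1 + 2 = 3 links.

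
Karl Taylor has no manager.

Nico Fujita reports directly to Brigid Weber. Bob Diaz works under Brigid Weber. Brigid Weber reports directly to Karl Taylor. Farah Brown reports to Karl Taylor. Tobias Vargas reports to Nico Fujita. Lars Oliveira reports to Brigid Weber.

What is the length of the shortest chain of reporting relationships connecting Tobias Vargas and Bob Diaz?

Tobias Vargas is 2 levels below Brigid Weber, and Bob Diaz is 1 level below Brigid Weber (their lowest common manager). The shortest path runs up from Tobias Vargas to Brigid Weber and back down to Bob Diaz: 2 + 1 = 3 links.

3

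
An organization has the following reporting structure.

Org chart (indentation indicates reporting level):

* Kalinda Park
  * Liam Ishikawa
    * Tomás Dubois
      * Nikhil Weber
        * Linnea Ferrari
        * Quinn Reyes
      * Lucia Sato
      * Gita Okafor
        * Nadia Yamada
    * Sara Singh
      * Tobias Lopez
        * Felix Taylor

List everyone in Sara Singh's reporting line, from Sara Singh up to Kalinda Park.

Sara Singh -> Liam Ishikawa -> Kalinda Park

Sara Singh reports to Liam Ishikawa. Liam Ishikawa reports to Kalinda Park. Kalinda Park is at the top.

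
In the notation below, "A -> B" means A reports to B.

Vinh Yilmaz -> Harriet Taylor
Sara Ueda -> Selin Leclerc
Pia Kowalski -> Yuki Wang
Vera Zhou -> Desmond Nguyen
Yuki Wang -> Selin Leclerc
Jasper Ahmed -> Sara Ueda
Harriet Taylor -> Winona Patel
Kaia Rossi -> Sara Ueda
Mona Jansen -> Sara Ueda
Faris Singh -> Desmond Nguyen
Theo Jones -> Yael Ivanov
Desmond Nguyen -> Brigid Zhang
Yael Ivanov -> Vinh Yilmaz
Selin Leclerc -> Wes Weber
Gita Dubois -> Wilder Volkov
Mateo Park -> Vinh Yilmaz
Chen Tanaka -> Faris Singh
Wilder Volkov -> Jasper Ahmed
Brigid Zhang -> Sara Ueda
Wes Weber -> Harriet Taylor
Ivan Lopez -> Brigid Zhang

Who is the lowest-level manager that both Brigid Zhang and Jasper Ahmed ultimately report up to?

Sara Ueda

Brigid Zhang's chain of managers is Sara Ueda, Selin Leclerc, Wes Weber, Harriet Taylor, Winona Patel. Jasper Ahmed's chain of managers is Sara Ueda, Selin Leclerc, Wes Weber, Harriet Taylor, Winona Patel. The first manager that appears in both chains is Sara Ueda.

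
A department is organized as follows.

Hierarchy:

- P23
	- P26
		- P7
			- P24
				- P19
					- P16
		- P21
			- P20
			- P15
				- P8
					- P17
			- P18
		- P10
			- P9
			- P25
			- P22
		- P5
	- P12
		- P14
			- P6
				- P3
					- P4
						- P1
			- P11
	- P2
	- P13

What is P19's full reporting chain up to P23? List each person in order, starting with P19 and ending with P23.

P19 reports to P24. P24 reports to P7. P7 reports to P26. P26 reports to P23. P23 is at the top.

P19 -> P24 -> P7 -> P26 -> P23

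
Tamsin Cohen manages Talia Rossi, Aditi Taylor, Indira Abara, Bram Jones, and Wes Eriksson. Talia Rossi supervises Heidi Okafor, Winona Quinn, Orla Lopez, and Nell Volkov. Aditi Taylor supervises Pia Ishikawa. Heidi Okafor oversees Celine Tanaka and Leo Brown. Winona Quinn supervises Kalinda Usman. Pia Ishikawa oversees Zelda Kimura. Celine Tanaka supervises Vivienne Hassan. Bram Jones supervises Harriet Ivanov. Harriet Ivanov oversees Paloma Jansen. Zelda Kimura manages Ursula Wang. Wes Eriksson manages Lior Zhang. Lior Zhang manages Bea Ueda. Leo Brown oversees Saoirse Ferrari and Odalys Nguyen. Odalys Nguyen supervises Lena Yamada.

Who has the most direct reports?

Tamsin Cohen

Direct-report counts: Tamsin Cohen has 5; Wes Eriksson has 1; Lior Zhang has 1; Bram Jones has 1; Harriet Ivanov has 1; Aditi Taylor has 1; Pia Ishikawa has 1; Zelda Kimura has 1; Talia Rossi has 4; Winona Quinn has 1; Heidi Okafor has 2; Leo Brown has 2; Odalys Nguyen has 1; Celine Tanaka has 1. The largest is 5, held by Tamsin Cohen.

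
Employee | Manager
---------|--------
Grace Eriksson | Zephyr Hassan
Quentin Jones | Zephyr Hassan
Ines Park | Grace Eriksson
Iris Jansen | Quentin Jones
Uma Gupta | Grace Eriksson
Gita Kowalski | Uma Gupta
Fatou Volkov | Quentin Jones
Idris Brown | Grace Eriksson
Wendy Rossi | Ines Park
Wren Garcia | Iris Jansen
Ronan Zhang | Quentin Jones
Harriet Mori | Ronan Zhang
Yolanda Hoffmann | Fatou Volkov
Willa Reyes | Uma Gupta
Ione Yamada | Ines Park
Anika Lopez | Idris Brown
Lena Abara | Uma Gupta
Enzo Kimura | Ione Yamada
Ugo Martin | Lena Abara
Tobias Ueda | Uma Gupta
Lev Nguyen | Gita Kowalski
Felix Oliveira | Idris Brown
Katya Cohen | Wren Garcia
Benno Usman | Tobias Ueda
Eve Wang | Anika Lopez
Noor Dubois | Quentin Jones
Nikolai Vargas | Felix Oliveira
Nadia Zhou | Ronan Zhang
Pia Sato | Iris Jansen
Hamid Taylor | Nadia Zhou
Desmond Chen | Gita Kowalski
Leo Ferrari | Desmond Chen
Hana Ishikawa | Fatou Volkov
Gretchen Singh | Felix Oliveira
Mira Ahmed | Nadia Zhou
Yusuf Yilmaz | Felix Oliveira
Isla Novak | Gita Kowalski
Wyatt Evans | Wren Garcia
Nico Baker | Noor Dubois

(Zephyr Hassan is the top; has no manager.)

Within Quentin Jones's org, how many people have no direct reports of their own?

The people in Quentin Jones's organization with no one reporting to them are Nico Baker, Mira Ahmed, Hamid Taylor, Harriet Mori, Hana Ishikawa, Yolanda Hoffmann, Pia Sato, Wyatt Evans, Katya Cohen. That is 9.

9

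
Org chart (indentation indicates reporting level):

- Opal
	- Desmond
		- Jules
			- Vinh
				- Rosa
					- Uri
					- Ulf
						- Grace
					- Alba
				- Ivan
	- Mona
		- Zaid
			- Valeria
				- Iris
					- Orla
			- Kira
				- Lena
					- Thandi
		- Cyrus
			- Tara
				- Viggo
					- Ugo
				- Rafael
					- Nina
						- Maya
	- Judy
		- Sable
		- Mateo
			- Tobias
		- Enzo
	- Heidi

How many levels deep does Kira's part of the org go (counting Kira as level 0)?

2

The longest chain under Kira runs Kira → Lena → Thandi, which is 2 levels below Kira.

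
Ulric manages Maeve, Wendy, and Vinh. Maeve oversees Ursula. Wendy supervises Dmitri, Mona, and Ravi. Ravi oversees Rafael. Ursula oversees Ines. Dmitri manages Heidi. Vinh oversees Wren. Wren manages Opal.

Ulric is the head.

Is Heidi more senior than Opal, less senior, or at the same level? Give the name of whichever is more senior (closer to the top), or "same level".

same level

Both Heidi and Opal are 3 levels below Ulric.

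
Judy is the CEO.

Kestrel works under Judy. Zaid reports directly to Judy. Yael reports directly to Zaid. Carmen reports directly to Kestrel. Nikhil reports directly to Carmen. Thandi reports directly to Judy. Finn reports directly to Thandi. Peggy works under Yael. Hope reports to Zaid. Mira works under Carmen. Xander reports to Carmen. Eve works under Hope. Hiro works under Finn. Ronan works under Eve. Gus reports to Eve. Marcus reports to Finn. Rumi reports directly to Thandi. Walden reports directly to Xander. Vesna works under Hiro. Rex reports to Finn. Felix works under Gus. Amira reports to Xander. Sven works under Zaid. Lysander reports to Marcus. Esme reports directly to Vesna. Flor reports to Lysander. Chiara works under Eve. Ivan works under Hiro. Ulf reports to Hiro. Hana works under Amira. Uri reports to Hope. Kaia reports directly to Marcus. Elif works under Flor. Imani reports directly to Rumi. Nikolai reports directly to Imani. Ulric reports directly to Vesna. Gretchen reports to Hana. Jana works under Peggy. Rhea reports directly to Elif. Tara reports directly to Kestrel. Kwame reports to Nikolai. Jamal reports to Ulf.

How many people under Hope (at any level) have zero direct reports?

4

The people in Hope's organization with no one reporting to them are Uri, Chiara, Felix, Ronan. That is 4.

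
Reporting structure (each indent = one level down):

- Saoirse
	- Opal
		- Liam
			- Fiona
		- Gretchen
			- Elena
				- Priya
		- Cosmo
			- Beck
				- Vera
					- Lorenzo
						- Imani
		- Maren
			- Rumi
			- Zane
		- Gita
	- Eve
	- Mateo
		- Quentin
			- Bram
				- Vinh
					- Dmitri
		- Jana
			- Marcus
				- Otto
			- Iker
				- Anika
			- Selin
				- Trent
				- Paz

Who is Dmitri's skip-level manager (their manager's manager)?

Bram

Dmitri reports to Vinh, and Vinh reports to Bram. So Dmitri's skip-level manager is Bram.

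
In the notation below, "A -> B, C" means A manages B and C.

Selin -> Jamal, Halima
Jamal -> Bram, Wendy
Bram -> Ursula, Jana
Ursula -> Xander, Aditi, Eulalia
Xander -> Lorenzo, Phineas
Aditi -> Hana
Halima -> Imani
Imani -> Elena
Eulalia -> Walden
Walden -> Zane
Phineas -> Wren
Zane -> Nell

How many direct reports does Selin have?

Selin directly manages Jamal, Halima. That is 2 direct reports.

2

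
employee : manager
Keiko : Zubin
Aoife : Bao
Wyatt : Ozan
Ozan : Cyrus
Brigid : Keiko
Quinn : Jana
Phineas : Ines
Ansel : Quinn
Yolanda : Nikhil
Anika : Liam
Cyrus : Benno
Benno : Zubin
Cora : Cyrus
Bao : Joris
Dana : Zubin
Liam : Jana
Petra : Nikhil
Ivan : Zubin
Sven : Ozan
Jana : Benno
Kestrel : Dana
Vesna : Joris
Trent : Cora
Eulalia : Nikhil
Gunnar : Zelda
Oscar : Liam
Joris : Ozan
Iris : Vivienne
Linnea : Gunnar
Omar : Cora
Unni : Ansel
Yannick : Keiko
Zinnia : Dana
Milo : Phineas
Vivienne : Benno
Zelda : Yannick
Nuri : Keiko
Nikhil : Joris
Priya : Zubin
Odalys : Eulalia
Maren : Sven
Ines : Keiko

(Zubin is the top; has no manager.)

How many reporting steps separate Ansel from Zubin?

Chain from Ansel up to Zubin: Ansel → Quinn → Jana → Benno → Zubin. That is 4 steps up, so Ansel is 4 levels below Zubin.

4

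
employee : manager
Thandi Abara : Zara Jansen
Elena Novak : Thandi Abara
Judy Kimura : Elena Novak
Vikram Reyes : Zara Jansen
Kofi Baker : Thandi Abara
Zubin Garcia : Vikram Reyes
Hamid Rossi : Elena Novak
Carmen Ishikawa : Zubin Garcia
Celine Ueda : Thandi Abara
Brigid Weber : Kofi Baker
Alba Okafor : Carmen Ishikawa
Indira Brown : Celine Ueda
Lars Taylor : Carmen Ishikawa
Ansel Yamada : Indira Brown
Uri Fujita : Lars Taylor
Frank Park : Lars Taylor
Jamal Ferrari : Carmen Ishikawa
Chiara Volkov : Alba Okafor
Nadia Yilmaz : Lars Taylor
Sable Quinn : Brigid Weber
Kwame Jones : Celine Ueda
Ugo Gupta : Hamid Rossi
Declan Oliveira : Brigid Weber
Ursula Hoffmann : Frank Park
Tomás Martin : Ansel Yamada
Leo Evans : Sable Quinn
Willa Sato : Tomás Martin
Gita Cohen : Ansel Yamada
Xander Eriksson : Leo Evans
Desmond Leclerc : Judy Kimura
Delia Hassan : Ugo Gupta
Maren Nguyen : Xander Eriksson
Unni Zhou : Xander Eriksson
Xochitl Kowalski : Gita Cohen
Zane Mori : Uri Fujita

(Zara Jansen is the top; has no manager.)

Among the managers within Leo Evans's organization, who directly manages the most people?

Direct-report counts within Leo Evans's organization: Leo Evans has 1; Xander Eriksson has 2. The largest is 2, held by Xander Eriksson.

Xander Eriksson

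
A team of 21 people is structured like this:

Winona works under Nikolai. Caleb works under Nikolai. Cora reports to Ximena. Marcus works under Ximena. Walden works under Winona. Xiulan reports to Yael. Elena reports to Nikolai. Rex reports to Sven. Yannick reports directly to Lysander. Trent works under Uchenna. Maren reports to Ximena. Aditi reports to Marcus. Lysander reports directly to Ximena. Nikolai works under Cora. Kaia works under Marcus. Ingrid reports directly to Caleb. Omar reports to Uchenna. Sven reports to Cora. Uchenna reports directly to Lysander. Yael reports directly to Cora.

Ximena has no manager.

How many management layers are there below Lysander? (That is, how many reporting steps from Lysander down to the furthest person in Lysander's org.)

2

The longest chain under Lysander runs Lysander → Uchenna → Trent, which is 2 levels below Lysander.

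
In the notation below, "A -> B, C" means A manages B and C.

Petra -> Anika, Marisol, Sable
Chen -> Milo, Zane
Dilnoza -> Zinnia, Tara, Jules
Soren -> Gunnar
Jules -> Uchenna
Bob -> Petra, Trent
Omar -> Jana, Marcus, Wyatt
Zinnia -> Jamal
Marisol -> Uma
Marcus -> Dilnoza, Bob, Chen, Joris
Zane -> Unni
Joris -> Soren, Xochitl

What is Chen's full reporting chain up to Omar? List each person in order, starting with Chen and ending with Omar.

Chen -> Marcus -> Omar

Chen reports to Marcus. Marcus reports to Omar. Omar is at the top.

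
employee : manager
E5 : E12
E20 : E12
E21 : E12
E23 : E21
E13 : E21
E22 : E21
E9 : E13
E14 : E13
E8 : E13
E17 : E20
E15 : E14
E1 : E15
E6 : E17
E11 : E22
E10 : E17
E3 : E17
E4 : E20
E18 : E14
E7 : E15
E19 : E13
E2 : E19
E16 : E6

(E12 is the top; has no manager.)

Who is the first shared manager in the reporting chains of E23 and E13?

E23's chain of managers is E21, E12. E13's chain of managers is E21, E12. The first manager that appears in both chains is E21.

E21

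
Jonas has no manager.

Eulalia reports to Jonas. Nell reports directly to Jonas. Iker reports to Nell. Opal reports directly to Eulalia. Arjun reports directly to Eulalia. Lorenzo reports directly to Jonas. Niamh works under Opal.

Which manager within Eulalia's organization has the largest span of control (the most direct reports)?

Direct-report counts within Eulalia's organization: Eulalia has 2; Opal has 1. The largest is 2, held by Eulalia.

Eulalia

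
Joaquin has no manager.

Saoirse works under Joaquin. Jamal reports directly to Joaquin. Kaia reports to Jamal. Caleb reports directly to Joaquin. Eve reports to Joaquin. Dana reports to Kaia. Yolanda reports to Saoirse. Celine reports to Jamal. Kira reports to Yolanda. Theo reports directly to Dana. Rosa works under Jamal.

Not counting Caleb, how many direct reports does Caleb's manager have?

3

Caleb reports to Joaquin. Joaquin's other direct reports are Saoirse, Jamal, Eve — 3 peers.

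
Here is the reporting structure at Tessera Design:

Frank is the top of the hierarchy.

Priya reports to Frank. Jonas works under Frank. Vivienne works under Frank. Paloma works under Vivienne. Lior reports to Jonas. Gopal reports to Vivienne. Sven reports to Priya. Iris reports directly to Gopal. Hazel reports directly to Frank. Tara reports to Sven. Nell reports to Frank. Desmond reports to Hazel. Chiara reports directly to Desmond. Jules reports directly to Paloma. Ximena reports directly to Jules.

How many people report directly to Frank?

Frank directly manages Priya, Jonas, Vivienne, Hazel, Nell. That is 5 direct reports.

5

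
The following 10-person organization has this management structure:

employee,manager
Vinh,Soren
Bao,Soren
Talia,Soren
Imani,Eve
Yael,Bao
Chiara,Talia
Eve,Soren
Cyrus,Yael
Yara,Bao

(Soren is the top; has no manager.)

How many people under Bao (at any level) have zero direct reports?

2

The people in Bao's organization with no one reporting to them are Cyrus, Yara. That is 2.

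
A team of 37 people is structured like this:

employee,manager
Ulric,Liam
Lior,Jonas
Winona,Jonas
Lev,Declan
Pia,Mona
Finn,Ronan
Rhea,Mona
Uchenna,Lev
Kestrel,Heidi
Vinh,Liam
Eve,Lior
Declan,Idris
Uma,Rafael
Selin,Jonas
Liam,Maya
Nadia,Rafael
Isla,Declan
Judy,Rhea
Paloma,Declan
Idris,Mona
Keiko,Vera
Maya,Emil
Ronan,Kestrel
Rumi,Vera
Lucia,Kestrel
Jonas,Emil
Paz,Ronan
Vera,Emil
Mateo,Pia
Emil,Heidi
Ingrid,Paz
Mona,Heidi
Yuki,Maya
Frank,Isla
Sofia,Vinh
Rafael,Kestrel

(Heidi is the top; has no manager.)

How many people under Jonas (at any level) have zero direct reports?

3

The people in Jonas's organization with no one reporting to them are Selin, Eve, Winona. That is 3.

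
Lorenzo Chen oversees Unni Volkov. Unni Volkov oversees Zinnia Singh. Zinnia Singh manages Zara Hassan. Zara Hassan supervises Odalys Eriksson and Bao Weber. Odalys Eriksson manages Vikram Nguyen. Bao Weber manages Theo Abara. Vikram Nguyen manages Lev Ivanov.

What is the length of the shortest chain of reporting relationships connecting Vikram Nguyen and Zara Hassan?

2

Vikram Nguyen is in Zara Hassan's organization: the chain from Vikram Nguyen up to Zara Hassan is Vikram Nguyen → Odalys Eriksson → Zara Hassan, which is 2 links.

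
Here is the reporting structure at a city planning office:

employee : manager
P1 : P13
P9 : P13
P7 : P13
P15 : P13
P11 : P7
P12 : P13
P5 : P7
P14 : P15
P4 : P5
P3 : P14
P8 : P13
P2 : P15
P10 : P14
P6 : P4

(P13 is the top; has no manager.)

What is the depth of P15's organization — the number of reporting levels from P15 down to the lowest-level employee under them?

The longest chain under P15 runs P15 → P14 → P10, which is 2 levels below P15.

2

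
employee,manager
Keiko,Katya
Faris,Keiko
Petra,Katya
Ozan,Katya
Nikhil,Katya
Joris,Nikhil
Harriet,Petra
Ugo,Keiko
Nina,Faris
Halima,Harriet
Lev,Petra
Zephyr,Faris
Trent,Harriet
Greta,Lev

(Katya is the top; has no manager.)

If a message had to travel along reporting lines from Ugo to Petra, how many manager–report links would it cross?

3

Ugo is 2 levels below Katya, and Petra is 1 level below Katya (their lowest common manager). The shortest path runs up from Ugo to Katya and back down to Petra: 2 + 1 = 3 links.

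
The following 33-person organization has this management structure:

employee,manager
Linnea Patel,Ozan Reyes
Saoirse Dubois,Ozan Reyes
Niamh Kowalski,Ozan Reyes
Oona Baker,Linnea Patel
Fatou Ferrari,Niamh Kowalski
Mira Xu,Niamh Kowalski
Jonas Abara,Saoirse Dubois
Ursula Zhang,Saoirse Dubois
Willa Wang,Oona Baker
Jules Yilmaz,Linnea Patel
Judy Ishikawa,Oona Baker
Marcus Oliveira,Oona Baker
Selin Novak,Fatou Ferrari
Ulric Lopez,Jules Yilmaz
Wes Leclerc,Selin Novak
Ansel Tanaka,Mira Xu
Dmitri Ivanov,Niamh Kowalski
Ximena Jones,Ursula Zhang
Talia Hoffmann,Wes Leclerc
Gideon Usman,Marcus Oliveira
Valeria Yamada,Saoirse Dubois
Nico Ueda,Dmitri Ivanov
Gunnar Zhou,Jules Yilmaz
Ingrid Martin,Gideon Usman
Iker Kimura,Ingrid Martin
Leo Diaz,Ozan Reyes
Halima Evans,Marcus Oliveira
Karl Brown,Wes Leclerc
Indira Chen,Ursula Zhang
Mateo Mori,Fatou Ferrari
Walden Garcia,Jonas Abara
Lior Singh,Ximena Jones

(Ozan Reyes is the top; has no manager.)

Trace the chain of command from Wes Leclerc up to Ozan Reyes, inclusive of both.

Wes Leclerc -> Selin Novak -> Fatou Ferrari -> Niamh Kowalski -> Ozan Reyes

Wes Leclerc reports to Selin Novak. Selin Novak reports to Fatou Ferrari. Fatou Ferrari reports to Niamh Kowalski. Niamh Kowalski reports to Ozan Reyes. Ozan Reyes is at the top.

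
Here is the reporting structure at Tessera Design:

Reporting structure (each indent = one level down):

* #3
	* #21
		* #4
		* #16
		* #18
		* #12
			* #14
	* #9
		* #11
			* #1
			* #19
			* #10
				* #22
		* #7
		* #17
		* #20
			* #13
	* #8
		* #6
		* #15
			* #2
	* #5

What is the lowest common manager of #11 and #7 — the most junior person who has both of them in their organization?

#11's chain of managers is #9, #3. #7's chain of managers is #9, #3. The first manager that appears in both chains is #9.

#9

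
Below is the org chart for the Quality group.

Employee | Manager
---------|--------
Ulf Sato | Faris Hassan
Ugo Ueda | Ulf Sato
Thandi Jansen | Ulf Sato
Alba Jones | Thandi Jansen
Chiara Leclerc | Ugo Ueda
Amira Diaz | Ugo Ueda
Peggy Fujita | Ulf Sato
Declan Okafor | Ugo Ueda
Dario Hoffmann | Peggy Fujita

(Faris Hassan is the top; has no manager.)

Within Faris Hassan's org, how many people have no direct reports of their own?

The people in Faris Hassan's organization with no one reporting to them are Dario Hoffmann, Alba Jones, Declan Okafor, Amira Diaz, Chiara Leclerc. That is 5.

5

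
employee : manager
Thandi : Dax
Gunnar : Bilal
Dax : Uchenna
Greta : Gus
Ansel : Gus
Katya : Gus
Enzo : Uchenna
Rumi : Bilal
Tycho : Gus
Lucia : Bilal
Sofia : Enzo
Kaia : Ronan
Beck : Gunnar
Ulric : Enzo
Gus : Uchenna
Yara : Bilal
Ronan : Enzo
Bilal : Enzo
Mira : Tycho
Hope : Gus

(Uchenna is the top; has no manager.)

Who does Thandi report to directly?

Thandi reports directly to Dax.

Dax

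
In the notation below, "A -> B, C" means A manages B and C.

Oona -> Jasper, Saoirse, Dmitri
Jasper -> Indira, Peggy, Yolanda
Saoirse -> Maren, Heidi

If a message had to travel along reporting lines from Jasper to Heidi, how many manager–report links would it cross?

Jasper is 1 level below Oona, and Heidi is 2 levels below Oona (their lowest common manager). The shortest path runs up from Jasper to Oona and back down to Heidi: 1 + 2 = 3 links.

3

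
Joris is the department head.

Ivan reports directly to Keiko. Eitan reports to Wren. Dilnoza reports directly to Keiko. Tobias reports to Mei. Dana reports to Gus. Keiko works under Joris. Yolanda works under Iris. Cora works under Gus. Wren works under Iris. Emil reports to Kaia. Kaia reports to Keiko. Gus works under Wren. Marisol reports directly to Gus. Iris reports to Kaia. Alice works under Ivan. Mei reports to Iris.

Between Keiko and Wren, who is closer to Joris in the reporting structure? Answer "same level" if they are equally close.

Keiko

Keiko is 1 level below Joris; Wren is 4. Keiko is higher.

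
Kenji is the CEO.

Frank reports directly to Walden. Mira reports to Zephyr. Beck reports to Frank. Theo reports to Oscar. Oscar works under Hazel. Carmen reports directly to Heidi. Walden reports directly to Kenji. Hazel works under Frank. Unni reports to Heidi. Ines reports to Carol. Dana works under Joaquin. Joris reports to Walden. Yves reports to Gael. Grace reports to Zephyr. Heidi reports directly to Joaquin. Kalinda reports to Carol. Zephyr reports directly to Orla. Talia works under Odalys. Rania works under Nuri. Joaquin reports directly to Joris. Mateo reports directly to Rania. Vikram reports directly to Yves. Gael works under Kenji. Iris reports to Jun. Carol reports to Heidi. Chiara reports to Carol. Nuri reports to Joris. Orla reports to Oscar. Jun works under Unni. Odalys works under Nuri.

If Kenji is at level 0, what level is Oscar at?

Chain from Oscar up to Kenji: Oscar → Hazel → Frank → Walden → Kenji. That is 4 steps up, so Oscar is 4 levels below Kenji.

4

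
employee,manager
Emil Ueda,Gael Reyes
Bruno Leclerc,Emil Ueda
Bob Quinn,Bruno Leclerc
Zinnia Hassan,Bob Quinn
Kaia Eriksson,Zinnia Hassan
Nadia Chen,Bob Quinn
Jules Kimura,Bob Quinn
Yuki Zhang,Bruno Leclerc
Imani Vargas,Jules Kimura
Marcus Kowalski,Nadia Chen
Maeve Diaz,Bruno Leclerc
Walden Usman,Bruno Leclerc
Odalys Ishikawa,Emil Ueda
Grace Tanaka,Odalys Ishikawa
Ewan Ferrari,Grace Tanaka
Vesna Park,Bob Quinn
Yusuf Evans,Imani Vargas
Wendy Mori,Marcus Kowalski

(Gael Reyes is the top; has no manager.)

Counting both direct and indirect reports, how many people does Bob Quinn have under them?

9

Bob Quinn directly manages Zinnia Hassan, Nadia Chen, Jules Kimura, Vesna Park. Under Zinnia Hassan: Kaia Eriksson (1). Under Nadia Chen: Marcus Kowalski, Wendy Mori (2). Under Jules Kimura: Imani Vargas, Yusuf Evans (2). Vesna Park has no reports. So Bob Quinn's organization is 4 direct reports plus everyone under them: 2 + 3 + 3 + 1 = 9.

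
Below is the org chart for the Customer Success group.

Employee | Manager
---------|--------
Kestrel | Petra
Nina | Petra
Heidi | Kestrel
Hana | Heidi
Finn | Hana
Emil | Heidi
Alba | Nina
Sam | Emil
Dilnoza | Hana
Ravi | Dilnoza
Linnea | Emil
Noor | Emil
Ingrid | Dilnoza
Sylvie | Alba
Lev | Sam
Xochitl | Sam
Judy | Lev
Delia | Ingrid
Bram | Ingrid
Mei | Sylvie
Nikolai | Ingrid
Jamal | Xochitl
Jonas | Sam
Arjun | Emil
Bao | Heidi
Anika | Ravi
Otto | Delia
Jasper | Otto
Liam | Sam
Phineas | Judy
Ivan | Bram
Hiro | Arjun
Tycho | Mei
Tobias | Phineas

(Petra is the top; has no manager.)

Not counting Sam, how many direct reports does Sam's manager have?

Sam reports to Emil. Emil's other direct reports are Linnea, Noor, Arjun — 3 peers.

3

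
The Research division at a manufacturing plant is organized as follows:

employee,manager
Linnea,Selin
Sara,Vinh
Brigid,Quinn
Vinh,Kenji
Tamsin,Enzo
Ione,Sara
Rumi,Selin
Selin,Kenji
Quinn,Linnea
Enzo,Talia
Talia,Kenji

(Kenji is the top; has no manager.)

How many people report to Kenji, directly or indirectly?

11

Kenji directly manages Selin, Vinh, Talia. Under Selin: Linnea, Quinn, Brigid, Rumi (4). Under Vinh: Sara, Ione (2). Under Talia: Enzo, Tamsin (2). So Kenji's organization is 3 direct reports plus everyone under them: 5 + 3 + 3 = 11.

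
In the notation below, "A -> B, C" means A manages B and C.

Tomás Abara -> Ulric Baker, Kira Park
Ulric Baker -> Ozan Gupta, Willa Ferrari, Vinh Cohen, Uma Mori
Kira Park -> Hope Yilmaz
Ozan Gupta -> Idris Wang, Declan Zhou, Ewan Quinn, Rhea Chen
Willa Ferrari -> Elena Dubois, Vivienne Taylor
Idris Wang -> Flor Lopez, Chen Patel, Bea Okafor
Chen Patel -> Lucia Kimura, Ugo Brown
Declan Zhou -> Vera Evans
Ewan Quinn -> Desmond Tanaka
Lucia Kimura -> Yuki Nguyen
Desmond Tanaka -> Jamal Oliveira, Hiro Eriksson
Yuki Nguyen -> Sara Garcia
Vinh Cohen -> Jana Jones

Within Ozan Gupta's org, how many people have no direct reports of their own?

8

The people in Ozan Gupta's organization with no one reporting to them are Rhea Chen, Hiro Eriksson, Jamal Oliveira, Vera Evans, Bea Okafor, Ugo Brown, Sara Garcia, Flor Lopez. That is 8.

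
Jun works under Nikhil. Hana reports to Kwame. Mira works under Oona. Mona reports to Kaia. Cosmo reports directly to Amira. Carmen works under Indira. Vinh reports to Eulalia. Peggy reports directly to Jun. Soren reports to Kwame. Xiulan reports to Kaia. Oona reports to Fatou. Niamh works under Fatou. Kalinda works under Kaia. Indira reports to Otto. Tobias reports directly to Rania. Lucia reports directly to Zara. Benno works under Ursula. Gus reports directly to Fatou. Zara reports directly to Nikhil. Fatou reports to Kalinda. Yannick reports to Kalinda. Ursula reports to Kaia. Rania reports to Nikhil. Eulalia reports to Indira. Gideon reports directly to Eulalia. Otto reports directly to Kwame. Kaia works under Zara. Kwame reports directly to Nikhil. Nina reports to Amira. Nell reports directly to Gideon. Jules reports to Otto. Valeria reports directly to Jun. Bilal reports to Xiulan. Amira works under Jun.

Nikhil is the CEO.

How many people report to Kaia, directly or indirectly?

Kaia directly manages Kalinda, Xiulan, Ursula, Mona. Under Kalinda: Yannick, Fatou, Oona, Mira, Gus, Niamh (6). Under Xiulan: Bilal (1). Under Ursula: Benno (1). Mona has no reports. So Kaia's organization is 4 direct reports plus everyone under them: 7 + 2 + 2 + 1 = 12.

12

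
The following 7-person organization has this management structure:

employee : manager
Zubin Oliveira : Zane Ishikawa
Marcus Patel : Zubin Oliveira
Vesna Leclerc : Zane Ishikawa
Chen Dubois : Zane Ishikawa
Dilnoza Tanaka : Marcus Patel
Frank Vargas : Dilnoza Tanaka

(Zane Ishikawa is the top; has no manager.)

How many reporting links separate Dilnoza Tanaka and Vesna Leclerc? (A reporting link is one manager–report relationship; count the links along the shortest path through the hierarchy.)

Dilnoza Tanaka is 3 levels below Zane Ishikawa, and Vesna Leclerc is 1 level below Zane Ishikawa (their lowest common manager). The shortest path runs up from Dilnoza Tanaka to Zane Ishikawa and back down to Vesna Leclerc: 3 + 1 = 4 links.

4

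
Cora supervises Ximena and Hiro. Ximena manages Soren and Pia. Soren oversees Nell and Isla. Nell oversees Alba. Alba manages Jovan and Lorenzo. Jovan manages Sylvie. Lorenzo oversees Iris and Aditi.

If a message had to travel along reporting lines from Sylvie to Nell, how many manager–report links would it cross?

3

Sylvie is in Nell's organization: the chain from Sylvie up to Nell is Sylvie → Jovan → Alba → Nell, which is 3 links.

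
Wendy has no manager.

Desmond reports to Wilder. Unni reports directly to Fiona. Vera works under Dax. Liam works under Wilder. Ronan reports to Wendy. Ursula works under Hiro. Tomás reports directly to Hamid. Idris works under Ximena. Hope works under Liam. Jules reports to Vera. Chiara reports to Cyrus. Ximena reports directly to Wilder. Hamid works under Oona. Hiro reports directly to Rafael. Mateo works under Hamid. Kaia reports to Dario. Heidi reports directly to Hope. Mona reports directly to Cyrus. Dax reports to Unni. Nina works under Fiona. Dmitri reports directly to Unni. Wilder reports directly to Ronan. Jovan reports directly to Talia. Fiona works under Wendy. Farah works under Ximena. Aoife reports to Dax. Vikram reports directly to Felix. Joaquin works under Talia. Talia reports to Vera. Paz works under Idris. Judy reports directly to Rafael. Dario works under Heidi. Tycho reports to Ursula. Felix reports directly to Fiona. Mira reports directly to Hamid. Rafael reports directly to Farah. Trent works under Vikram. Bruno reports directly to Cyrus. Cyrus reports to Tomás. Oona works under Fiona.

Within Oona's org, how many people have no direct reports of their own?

The people in Oona's organization with no one reporting to them are Mira, Chiara, Bruno, Mona, Mateo. That is 5.

5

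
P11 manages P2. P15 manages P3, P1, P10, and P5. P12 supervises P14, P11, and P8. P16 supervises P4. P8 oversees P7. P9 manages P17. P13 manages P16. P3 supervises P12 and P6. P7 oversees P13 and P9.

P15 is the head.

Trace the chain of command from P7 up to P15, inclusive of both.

P7 reports to P8. P8 reports to P12. P12 reports to P3. P3 reports to P15. P15 is at the top.

P7 -> P8 -> P12 -> P3 -> P15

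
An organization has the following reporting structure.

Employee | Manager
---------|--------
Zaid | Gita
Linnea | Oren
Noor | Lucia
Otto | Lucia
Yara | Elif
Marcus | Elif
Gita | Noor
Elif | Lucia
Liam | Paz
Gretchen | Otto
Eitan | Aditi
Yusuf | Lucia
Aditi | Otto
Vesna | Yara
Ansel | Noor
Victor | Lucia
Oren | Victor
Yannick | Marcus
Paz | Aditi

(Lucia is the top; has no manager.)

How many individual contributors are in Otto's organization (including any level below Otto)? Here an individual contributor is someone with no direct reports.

The people in Otto's organization with no one reporting to them are Gretchen, Eitan, Liam. That is 3.

3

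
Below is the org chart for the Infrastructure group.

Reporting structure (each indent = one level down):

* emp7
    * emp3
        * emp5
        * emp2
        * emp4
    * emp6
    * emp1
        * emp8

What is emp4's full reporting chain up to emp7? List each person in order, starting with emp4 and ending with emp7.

emp4 reports to emp3. emp3 reports to emp7. emp7 is at the top.

emp4 -> emp3 -> emp7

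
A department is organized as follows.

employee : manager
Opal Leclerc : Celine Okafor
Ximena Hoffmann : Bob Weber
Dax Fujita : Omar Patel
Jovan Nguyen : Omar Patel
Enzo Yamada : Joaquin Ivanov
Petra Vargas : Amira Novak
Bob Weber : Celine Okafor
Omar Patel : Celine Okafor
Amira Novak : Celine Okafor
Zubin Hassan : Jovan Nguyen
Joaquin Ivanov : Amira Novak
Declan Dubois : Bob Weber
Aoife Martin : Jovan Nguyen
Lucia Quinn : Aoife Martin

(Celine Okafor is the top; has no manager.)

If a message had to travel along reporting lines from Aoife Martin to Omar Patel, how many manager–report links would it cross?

2

Aoife Martin is in Omar Patel's organization: the chain from Aoife Martin up to Omar Patel is Aoife Martin → Jovan Nguyen → Omar Patel, which is 2 links.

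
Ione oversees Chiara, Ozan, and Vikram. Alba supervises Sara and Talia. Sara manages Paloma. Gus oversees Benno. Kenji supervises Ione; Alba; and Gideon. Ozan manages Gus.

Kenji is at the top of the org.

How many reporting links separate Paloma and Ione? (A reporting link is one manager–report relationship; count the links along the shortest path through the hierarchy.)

4

Paloma is 3 levels below Kenji, and Ione is 1 level below Kenji (their lowest common manager). The shortest path runs up from Paloma to Kenji and back down to Ione: 3 + 1 = 4 links.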